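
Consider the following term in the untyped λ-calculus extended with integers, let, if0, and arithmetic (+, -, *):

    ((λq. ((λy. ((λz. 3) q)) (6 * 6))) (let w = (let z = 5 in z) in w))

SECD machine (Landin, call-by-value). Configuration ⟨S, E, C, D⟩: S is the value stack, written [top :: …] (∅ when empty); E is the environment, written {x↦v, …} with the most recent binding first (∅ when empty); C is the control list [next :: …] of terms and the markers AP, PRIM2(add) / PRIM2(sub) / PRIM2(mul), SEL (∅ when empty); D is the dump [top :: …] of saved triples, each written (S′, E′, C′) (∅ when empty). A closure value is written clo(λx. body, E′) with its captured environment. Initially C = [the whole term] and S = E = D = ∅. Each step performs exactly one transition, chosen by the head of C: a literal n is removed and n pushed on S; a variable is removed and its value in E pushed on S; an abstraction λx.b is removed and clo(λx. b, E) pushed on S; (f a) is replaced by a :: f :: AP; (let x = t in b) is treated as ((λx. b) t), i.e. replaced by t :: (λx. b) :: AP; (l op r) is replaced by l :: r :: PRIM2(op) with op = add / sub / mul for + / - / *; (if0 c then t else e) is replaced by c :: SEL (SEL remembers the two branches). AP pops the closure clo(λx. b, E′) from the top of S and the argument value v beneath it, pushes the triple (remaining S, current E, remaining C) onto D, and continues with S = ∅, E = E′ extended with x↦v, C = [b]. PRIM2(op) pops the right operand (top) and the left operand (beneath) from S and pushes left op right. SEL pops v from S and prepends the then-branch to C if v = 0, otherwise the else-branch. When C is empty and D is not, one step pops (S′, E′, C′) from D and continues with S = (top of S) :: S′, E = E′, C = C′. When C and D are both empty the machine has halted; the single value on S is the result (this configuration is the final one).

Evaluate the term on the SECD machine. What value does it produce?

0. ⟨S=∅; E=∅; C=[((λq. ((λy. ((λz. 3) q)) (6 * 6))) (let w = (let z = 5 in z) in w))]; D=∅⟩
1. ⟨S=∅; E=∅; C=[(let w = (let z = 5 in z) in w) :: (λq. ((λy. ((λz. 3) q)) (6 * 6))) :: AP]; D=∅⟩
2. ⟨S=∅; E=∅; C=[(let z = 5 in z) :: (λw. w) :: AP :: (λq. ((λy. ((λz. 3) q)) (6 * 6))) :: AP]; D=∅⟩
3. ⟨S=∅; E=∅; C=[5 :: (λz. z) :: AP :: (λw. w) :: AP :: (λq. ((λy. ((λz. 3) q)) (6 * 6))) :: AP]; D=∅⟩
4. ⟨S=[5]; E=∅; C=[(λz. z) :: AP :: (λw. w) :: AP :: (λq. ((λy. ((λz. 3) q)) (6 * 6))) :: AP]; D=∅⟩
5. ⟨S=[clo(λz. z, ∅) :: 5]; E=∅; C=[AP :: (λw. w) :: AP :: (λq. ((λy. ((λz. 3) q)) (6 * 6))) :: AP]; D=∅⟩
6. ⟨S=∅; E={z↦5}; C=[z]; D=[(∅, ∅, [(λw. w) :: AP :: (λq. ((λy. ((λz. 3) q)) (6 * 6))) :: AP])]⟩
7. ⟨S=[5]; E={z↦5}; C=∅; D=[(∅, ∅, [(λw. w) :: AP :: (λq. ((λy. ((λz. 3) q)) (6 * 6))) :: AP])]⟩
8. ⟨S=[5]; E=∅; C=[(λw. w) :: AP :: (λq. ((λy. ((λz. 3) q)) (6 * 6))) :: AP]; D=∅⟩
9. ⟨S=[clo(λw. w, ∅) :: 5]; E=∅; C=[AP :: (λq. ((λy. ((λz. 3) q)) (6 * 6))) :: AP]; D=∅⟩
10. ⟨S=∅; E={w↦5}; C=[w]; D=[(∅, ∅, [(λq. ((λy. ((λz. 3) q)) (6 * 6))) :: AP])]⟩
11. ⟨S=[5]; E={w↦5}; C=∅; D=[(∅, ∅, [(λq. ((λy. ((λz. 3) q)) (6 * 6))) :: AP])]⟩
12. ⟨S=[5]; E=∅; C=[(λq. ((λy. ((λz. 3) q)) (6 * 6))) :: AP]; D=∅⟩
13. ⟨S=[clo(λq. ((λy. ((λz. 3) q)) (6 * 6)), ∅) :: 5]; E=∅; C=[AP]; D=∅⟩
14. ⟨S=∅; E={q↦5}; C=[((λy. ((λz. 3) q)) (6 * 6))]; D=[(∅, ∅, ∅)]⟩
15. ⟨S=∅; E={q↦5}; C=[(6 * 6) :: (λy. ((λz. 3) q)) :: AP]; D=[(∅, ∅, ∅)]⟩
16. ⟨S=∅; E={q↦5}; C=[6 :: 6 :: PRIM2(mul) :: (λy. ((λz. 3) q)) :: AP]; D=[(∅, ∅, ∅)]⟩
17. ⟨S=[6]; E={q↦5}; C=[6 :: PRIM2(mul) :: (λy. ((λz. 3) q)) :: AP]; D=[(∅, ∅, ∅)]⟩
18. ⟨S=[6 :: 6]; E={q↦5}; C=[PRIM2(mul) :: (λy. ((λz. 3) q)) :: AP]; D=[(∅, ∅, ∅)]⟩
19. ⟨S=[36]; E={q↦5}; C=[(λy. ((λz. 3) q)) :: AP]; D=[(∅, ∅, ∅)]⟩
20. ⟨S=[clo(λy. ((λz. 3) q), {q↦5}) :: 36]; E={q↦5}; C=[AP]; D=[(∅, ∅, ∅)]⟩
21. ⟨S=∅; E={y↦36, q↦5}; C=[((λz. 3) q)]; D=[(∅, {q↦5}, ∅) :: (∅, ∅, ∅)]⟩
22. ⟨S=∅; E={y↦36, q↦5}; C=[q :: (λz. 3) :: AP]; D=[(∅, {q↦5}, ∅) :: (∅, ∅, ∅)]⟩
23. ⟨S=[5]; E={y↦36, q↦5}; C=[(λz. 3) :: AP]; D=[(∅, {q↦5}, ∅) :: (∅, ∅, ∅)]⟩
24. ⟨S=[clo(λz. 3, {y↦36, q↦5}) :: 5]; E={y↦36, q↦5}; C=[AP]; D=[(∅, {q↦5}, ∅) :: (∅, ∅, ∅)]⟩
25. ⟨S=∅; E={z↦5, y↦36, q↦5}; C=[3]; D=[(∅, {y↦36, q↦5}, ∅) :: (∅, {q↦5}, ∅) :: (∅, ∅, ∅)]⟩
26. ⟨S=[3]; E={z↦5, y↦36, q↦5}; C=∅; D=[(∅, {y↦36, q↦5}, ∅) :: (∅, {q↦5}, ∅) :: (∅, ∅, ∅)]⟩
27. ⟨S=[3]; E={y↦36, q↦5}; C=∅; D=[(∅, {q↦5}, ∅) :: (∅, ∅, ∅)]⟩
28. ⟨S=[3]; E={q↦5}; C=∅; D=[(∅, ∅, ∅)]⟩
29. ⟨S=[3]; E=∅; C=∅; D=∅⟩
→ final value 3

Answer: 3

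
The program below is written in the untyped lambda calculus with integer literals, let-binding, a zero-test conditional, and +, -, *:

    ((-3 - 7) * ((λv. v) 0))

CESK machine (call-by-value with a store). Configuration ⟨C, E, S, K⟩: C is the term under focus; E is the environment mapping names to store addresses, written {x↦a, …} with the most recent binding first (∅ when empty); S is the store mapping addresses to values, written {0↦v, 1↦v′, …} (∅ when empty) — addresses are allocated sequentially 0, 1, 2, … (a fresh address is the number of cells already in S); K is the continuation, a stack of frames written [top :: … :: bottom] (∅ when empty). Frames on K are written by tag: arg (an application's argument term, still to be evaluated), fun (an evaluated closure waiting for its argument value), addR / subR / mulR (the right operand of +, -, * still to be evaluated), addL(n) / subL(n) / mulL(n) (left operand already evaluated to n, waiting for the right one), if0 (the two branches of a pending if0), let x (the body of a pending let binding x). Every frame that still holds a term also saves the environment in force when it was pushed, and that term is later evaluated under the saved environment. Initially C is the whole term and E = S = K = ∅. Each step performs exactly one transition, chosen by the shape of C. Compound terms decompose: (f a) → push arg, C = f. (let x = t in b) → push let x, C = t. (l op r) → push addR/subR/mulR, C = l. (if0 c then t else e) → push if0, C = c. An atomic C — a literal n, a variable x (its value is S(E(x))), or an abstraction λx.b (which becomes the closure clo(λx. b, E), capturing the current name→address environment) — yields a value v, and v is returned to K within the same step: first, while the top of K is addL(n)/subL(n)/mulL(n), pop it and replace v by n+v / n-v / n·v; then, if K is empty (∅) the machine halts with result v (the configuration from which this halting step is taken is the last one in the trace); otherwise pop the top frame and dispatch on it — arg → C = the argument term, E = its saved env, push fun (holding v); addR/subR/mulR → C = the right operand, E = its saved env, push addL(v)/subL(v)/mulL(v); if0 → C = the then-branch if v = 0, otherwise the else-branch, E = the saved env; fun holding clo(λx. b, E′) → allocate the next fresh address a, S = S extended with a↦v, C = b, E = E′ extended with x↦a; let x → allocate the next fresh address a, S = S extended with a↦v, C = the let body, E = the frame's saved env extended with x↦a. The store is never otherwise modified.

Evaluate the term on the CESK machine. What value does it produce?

Answer: 0

Execution trace:
t=0: ⟨C=((-3 - 7) * ((λv. v) 0)); E=∅; S=∅; K=∅⟩
t=1: ⟨C=(-3 - 7); E=∅; S=∅; K=[mulR]⟩
t=2: ⟨C=-3; E=∅; S=∅; K=[subR :: mulR]⟩
t=3: ⟨C=7; E=∅; S=∅; K=[subL(-3) :: mulR]⟩
t=4: ⟨C=((λv. v) 0); E=∅; S=∅; K=[mulL(-10)]⟩
t=5: ⟨C=(λv. v); E=∅; S=∅; K=[arg :: mulL(-10)]⟩
t=6: ⟨C=0; E=∅; S=∅; K=[fun :: mulL(-10)]⟩
t=7: ⟨C=v; E={v↦0}; S={0↦0}; K=[mulL(-10)]⟩
→ final value 0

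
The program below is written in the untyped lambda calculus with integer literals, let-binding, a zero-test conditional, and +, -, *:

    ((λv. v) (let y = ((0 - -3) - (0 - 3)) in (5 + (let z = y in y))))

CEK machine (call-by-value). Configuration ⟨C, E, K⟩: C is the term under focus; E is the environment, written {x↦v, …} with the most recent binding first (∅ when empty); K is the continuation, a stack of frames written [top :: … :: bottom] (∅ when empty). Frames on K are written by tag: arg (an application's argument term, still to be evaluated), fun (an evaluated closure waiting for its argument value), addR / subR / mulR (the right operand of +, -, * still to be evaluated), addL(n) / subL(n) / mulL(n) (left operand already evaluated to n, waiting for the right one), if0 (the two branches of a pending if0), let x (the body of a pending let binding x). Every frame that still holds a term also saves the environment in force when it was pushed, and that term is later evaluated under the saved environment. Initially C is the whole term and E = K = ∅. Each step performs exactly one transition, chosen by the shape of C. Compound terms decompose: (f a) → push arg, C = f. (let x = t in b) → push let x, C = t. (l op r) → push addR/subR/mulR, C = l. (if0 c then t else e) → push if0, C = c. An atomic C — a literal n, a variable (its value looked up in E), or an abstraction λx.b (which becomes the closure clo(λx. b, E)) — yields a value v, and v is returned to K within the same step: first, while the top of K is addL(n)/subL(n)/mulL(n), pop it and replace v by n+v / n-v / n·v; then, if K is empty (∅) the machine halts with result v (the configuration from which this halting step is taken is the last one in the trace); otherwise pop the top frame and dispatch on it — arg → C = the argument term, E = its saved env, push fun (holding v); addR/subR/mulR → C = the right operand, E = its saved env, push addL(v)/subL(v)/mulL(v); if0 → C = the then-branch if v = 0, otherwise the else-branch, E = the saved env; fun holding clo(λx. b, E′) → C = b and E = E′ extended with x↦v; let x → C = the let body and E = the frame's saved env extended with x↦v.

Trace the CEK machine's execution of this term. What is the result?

Answer: 11

Execution trace:
t=0: <C=((λv. v) (let y = ((0 - -3) - (0 - 3)) in (5 + (let z = y in y)))), E=∅, K=∅>
t=1: <C=(λv. v), E=∅, K=[arg]>
t=2: <C=(let y = ((0 - -3) - (0 - 3)) in (5 + (let z = y in y))), E=∅, K=[fun]>
t=3: <C=((0 - -3) - (0 - 3)), E=∅, K=[let y :: fun]>
t=4: <C=(0 - -3), E=∅, K=[subR :: let y :: fun]>
t=5: <C=0, E=∅, K=[subR :: subR :: let y :: fun]>
t=6: <C=-3, E=∅, K=[subL(0) :: subR :: let y :: fun]>
t=7: <C=(0 - 3), E=∅, K=[subL(3) :: let y :: fun]>
t=8: <C=0, E=∅, K=[subR :: subL(3) :: let y :: fun]>
t=9: <C=3, E=∅, K=[subL(0) :: subL(3) :: let y :: fun]>
t=10: <C=(5 + (let z = y in y)), E={y↦6}, K=[fun]>
t=11: <C=5, E={y↦6}, K=[addR :: fun]>
t=12: <C=(let z = y in y), E={y↦6}, K=[addL(5) :: fun]>
t=13: <C=y, E={y↦6}, K=[let z :: addL(5) :: fun]>
t=14: <C=y, E={z↦6, y↦6}, K=[addL(5) :: fun]>
t=15: <C=v, E={v↦11}, K=∅>
→ final value 11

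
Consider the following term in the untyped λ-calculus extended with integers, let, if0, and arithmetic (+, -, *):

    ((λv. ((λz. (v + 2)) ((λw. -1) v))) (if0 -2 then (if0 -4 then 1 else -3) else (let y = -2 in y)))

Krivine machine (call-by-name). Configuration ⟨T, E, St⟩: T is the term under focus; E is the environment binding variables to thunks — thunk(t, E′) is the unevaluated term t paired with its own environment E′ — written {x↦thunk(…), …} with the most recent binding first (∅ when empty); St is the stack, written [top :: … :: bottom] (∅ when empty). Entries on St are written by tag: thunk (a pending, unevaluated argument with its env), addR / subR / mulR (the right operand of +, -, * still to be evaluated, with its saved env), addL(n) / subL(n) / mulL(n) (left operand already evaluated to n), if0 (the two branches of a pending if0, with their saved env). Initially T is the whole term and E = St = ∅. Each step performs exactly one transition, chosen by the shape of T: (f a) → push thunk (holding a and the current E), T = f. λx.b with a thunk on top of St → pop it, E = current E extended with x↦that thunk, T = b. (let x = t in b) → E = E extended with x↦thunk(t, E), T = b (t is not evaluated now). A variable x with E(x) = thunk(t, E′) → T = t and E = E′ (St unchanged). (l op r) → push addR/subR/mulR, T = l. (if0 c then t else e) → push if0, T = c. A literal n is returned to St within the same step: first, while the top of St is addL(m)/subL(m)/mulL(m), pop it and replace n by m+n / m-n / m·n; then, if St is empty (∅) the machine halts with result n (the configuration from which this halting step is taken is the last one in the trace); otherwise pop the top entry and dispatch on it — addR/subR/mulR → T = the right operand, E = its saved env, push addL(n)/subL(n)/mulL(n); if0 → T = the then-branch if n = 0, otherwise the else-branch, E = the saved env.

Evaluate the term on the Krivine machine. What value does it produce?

Answer: 0

Derivation:
t=0: ⟨T=((λv. ((λz. (v + 2)) ((λw. -1) v))) (if0 -2 then (if0 -4 then 1 else -3) else (let y = -2 in y))); E=∅; St=∅⟩
t=1: ⟨T=(λv. ((λz. (v + 2)) ((λw. -1) v))); E=∅; St=[thunk]⟩
t=2: ⟨T=((λz. (v + 2)) ((λw. -1) v)); E={v↦thunk((if0 -2 then (if0 -4 then 1 else -3) else (let y = -2 in y)), ∅)}; St=∅⟩
t=3: ⟨T=(λz. (v + 2)); E={v↦thunk((if0 -2 then (if0 -4 then 1 else -3) else (let y = -2 in y)), ∅)}; St=[thunk]⟩
t=4: ⟨T=(v + 2); E={z↦thunk(((λw. -1) v), {v↦thunk((if0 -2 then (if0 -4 then 1 else -3) else (let y = -2 in y)), ∅)}), v↦thunk((if0 -2 then (if0 -4 then 1 else -3) else (let y = -2 in y)), ∅)}; St=∅⟩
t=5: ⟨T=v; E={z↦thunk(((λw. -1) v), {v↦thunk((if0 -2 then (if0 -4 then 1 else -3) else (let y = -2 in y)), ∅)}), v↦thunk((if0 -2 then (if0 -4 then 1 else -3) else (let y = -2 in y)), ∅)}; St=[addR]⟩
t=6: ⟨T=(if0 -2 then (if0 -4 then 1 else -3) else (let y = -2 in y)); E=∅; St=[addR]⟩
t=7: ⟨T=-2; E=∅; St=[if0 :: addR]⟩
t=8: ⟨T=(let y = -2 in y); E=∅; St=[addR]⟩
t=9: ⟨T=y; E={y↦thunk(-2, ∅)}; St=[addR]⟩
t=10: ⟨T=-2; E=∅; St=[addR]⟩
t=11: ⟨T=2; E={z↦thunk(((λw. -1) v), {v↦thunk((if0 -2 then (if0 -4 then 1 else -3) else (let y = -2 in y)), ∅)}), v↦thunk((if0 -2 then (if0 -4 then 1 else -3) else (let y = -2 in y)), ∅)}; St=[addL(-2)]⟩
→ final value 0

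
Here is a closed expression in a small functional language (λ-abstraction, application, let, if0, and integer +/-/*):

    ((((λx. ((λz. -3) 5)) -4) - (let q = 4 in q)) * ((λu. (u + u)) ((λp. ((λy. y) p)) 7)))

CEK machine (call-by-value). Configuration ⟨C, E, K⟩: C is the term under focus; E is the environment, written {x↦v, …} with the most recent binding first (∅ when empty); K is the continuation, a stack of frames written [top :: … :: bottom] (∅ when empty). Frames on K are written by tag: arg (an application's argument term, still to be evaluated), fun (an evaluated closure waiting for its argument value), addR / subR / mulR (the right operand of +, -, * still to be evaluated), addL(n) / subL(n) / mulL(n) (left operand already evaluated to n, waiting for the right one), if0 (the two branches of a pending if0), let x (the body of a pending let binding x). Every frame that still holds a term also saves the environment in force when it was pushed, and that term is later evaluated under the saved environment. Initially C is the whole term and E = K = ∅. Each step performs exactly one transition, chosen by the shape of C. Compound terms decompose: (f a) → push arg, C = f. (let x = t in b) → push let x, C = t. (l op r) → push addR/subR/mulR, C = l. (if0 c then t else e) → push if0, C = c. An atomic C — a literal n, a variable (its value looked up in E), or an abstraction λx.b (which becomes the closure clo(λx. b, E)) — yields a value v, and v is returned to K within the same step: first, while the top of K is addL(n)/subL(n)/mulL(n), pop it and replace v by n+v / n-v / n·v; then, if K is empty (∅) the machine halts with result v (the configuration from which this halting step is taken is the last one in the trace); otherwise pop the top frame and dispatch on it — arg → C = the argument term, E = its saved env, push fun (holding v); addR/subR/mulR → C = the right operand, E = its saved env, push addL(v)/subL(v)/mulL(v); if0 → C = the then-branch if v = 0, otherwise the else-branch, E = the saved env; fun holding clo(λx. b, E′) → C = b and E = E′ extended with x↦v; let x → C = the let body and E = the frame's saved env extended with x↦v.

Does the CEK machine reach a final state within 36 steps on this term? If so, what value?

0. <C=((((λx. ((λz. -3) 5)) -4) - (let q = 4 in q)) * ((λu. (u + u)) ((λp. ((λy. y) p)) 7))), E=∅, K=∅>
1. <C=(((λx. ((λz. -3) 5)) -4) - (let q = 4 in q)), E=∅, K=[mulR]>
2. <C=((λx. ((λz. -3) 5)) -4), E=∅, K=[subR :: mulR]>
3. <C=(λx. ((λz. -3) 5)), E=∅, K=[arg :: subR :: mulR]>
4. <C=-4, E=∅, K=[fun :: subR :: mulR]>
5. <C=((λz. -3) 5), E={x↦-4}, K=[subR :: mulR]>
6. <C=(λz. -3), E={x↦-4}, K=[arg :: subR :: mulR]>
7. <C=5, E={x↦-4}, K=[fun :: subR :: mulR]>
8. <C=-3, E={z↦5, x↦-4}, K=[subR :: mulR]>
9. <C=(let q = 4 in q), E=∅, K=[subL(-3) :: mulR]>
10. <C=4, E=∅, K=[let q :: subL(-3) :: mulR]>
11. <C=q, E={q↦4}, K=[subL(-3) :: mulR]>
12. <C=((λu. (u + u)) ((λp. ((λy. y) p)) 7)), E=∅, K=[mulL(-7)]>
13. <C=(λu. (u + u)), E=∅, K=[arg :: mulL(-7)]>
14. <C=((λp. ((λy. y) p)) 7), E=∅, K=[fun :: mulL(-7)]>
15. <C=(λp. ((λy. y) p)), E=∅, K=[arg :: fun :: mulL(-7)]>
16. <C=7, E=∅, K=[fun :: fun :: mulL(-7)]>
17. <C=((λy. y) p), E={p↦7}, K=[fun :: mulL(-7)]>
18. <C=(λy. y), E={p↦7}, K=[arg :: fun :: mulL(-7)]>
19. <C=p, E={p↦7}, K=[fun :: fun :: mulL(-7)]>
20. <C=y, E={y↦7, p↦7}, K=[fun :: mulL(-7)]>
21. <C=(u + u), E={u↦7}, K=[mulL(-7)]>
22. <C=u, E={u↦7}, K=[addR :: mulL(-7)]>
23. <C=u, E={u↦7}, K=[addL(7) :: mulL(-7)]>
→ final value -98

Answer: -98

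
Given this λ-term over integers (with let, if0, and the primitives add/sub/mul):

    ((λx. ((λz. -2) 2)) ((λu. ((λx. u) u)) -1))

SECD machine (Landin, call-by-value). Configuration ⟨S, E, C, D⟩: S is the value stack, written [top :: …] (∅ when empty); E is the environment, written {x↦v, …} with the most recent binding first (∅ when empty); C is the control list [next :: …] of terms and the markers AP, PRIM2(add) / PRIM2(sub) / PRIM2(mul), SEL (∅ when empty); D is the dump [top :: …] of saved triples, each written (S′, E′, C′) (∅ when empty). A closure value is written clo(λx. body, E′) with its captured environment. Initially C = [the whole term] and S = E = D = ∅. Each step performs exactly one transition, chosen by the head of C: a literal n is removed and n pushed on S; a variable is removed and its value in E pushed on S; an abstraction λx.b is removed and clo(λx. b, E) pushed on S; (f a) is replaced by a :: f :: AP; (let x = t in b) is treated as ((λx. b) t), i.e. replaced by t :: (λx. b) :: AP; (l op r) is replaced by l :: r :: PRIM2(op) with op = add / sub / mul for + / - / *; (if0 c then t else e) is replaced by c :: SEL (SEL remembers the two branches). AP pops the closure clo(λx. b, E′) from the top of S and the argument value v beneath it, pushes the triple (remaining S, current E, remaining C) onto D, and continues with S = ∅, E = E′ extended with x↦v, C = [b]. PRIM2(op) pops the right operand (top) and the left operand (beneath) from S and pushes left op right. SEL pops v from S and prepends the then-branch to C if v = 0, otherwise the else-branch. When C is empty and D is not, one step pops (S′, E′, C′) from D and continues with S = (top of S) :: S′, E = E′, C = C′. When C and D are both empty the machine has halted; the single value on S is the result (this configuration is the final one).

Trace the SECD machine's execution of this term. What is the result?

[0] <S=∅, E=∅, C=[((λx. ((λz. -2) 2)) ((λu. ((λx. u) u)) -1))], D=∅>
[1] <S=∅, E=∅, C=[((λu. ((λx. u) u)) -1) :: (λx. ((λz. -2) 2)) :: AP], D=∅>
[2] <S=∅, E=∅, C=[-1 :: (λu. ((λx. u) u)) :: AP :: (λx. ((λz. -2) 2)) :: AP], D=∅>
[3] <S=[-1], E=∅, C=[(λu. ((λx. u) u)) :: AP :: (λx. ((λz. -2) 2)) :: AP], D=∅>
[4] <S=[clo(λu. ((λx. u) u), ∅) :: -1], E=∅, C=[AP :: (λx. ((λz. -2) 2)) :: AP], D=∅>
[5] <S=∅, E={u↦-1}, C=[((λx. u) u)], D=[(∅, ∅, [(λx. ((λz. -2) 2)) :: AP])]>
[6] <S=∅, E={u↦-1}, C=[u :: (λx. u) :: AP], D=[(∅, ∅, [(λx. ((λz. -2) 2)) :: AP])]>
[7] <S=[-1], E={u↦-1}, C=[(λx. u) :: AP], D=[(∅, ∅, [(λx. ((λz. -2) 2)) :: AP])]>
[8] <S=[clo(λx. u, {u↦-1}) :: -1], E={u↦-1}, C=[AP], D=[(∅, ∅, [(λx. ((λz. -2) 2)) :: AP])]>
[9] <S=∅, E={x↦-1, u↦-1}, C=[u], D=[(∅, {u↦-1}, ∅) :: (∅, ∅, [(λx. ((λz. -2) 2)) :: AP])]>
[10] <S=[-1], E={x↦-1, u↦-1}, C=∅, D=[(∅, {u↦-1}, ∅) :: (∅, ∅, [(λx. ((λz. -2) 2)) :: AP])]>
[11] <S=[-1], E={u↦-1}, C=∅, D=[(∅, ∅, [(λx. ((λz. -2) 2)) :: AP])]>
[12] <S=[-1], E=∅, C=[(λx. ((λz. -2) 2)) :: AP], D=∅>
[13] <S=[clo(λx. ((λz. -2) 2), ∅) :: -1], E=∅, C=[AP], D=∅>
[14] <S=∅, E={x↦-1}, C=[((λz. -2) 2)], D=[(∅, ∅, ∅)]>
[15] <S=∅, E={x↦-1}, C=[2 :: (λz. -2) :: AP], D=[(∅, ∅, ∅)]>
[16] <S=[2], E={x↦-1}, C=[(λz. -2) :: AP], D=[(∅, ∅, ∅)]>
[17] <S=[clo(λz. -2, {x↦-1}) :: 2], E={x↦-1}, C=[AP], D=[(∅, ∅, ∅)]>
[18] <S=∅, E={z↦2, x↦-1}, C=[-2], D=[(∅, {x↦-1}, ∅) :: (∅, ∅, ∅)]>
[19] <S=[-2], E={z↦2, x↦-1}, C=∅, D=[(∅, {x↦-1}, ∅) :: (∅, ∅, ∅)]>
[20] <S=[-2], E={x↦-1}, C=∅, D=[(∅, ∅, ∅)]>
[21] <S=[-2], E=∅, C=∅, D=∅>
→ final value -2

Answer: -2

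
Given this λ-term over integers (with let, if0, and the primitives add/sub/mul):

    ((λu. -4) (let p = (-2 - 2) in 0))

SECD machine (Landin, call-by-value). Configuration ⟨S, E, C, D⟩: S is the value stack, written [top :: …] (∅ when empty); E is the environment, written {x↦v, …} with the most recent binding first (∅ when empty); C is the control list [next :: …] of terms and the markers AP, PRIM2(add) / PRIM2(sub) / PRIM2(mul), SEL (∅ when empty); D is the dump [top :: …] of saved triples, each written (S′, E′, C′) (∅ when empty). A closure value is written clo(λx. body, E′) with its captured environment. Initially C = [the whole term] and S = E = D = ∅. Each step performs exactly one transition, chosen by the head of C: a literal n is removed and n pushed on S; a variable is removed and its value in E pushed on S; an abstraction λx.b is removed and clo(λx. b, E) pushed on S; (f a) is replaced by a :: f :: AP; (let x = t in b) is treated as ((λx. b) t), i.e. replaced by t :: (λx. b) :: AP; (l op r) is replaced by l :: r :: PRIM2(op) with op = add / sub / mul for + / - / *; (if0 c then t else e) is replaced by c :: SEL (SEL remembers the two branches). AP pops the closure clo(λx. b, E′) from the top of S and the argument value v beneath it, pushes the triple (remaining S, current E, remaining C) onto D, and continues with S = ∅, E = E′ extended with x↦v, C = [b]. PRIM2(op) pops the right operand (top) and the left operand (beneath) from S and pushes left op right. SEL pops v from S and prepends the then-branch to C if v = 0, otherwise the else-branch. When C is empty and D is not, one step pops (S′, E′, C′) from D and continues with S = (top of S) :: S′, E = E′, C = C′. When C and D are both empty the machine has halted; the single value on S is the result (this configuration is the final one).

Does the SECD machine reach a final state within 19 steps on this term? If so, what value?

Answer: -4

Derivation:
t=0: [S=∅ | E=∅ | C=[((λu. -4) (let p = (-2 - 2) in 0))] | D=∅]
t=1: [S=∅ | E=∅ | C=[(let p = (-2 - 2) in 0) :: (λu. -4) :: AP] | D=∅]
t=2: [S=∅ | E=∅ | C=[(-2 - 2) :: (λp. 0) :: AP :: (λu. -4) :: AP] | D=∅]
t=3: [S=∅ | E=∅ | C=[-2 :: 2 :: PRIM2(sub) :: (λp. 0) :: AP :: (λu. -4) :: AP] | D=∅]
t=4: [S=[-2] | E=∅ | C=[2 :: PRIM2(sub) :: (λp. 0) :: AP :: (λu. -4) :: AP] | D=∅]
t=5: [S=[2 :: -2] | E=∅ | C=[PRIM2(sub) :: (λp. 0) :: AP :: (λu. -4) :: AP] | D=∅]
t=6: [S=[-4] | E=∅ | C=[(λp. 0) :: AP :: (λu. -4) :: AP] | D=∅]
t=7: [S=[clo(λp. 0, ∅) :: -4] | E=∅ | C=[AP :: (λu. -4) :: AP] | D=∅]
t=8: [S=∅ | E={p↦-4} | C=[0] | D=[(∅, ∅, [(λu. -4) :: AP])]]
t=9: [S=[0] | E={p↦-4} | C=∅ | D=[(∅, ∅, [(λu. -4) :: AP])]]
t=10: [S=[0] | E=∅ | C=[(λu. -4) :: AP] | D=∅]
t=11: [S=[clo(λu. -4, ∅) :: 0] | E=∅ | C=[AP] | D=∅]
t=12: [S=∅ | E={u↦0} | C=[-4] | D=[(∅, ∅, ∅)]]
t=13: [S=[-4] | E={u↦0} | C=∅ | D=[(∅, ∅, ∅)]]
t=14: [S=[-4] | E=∅ | C=∅ | D=∅]
→ final value -4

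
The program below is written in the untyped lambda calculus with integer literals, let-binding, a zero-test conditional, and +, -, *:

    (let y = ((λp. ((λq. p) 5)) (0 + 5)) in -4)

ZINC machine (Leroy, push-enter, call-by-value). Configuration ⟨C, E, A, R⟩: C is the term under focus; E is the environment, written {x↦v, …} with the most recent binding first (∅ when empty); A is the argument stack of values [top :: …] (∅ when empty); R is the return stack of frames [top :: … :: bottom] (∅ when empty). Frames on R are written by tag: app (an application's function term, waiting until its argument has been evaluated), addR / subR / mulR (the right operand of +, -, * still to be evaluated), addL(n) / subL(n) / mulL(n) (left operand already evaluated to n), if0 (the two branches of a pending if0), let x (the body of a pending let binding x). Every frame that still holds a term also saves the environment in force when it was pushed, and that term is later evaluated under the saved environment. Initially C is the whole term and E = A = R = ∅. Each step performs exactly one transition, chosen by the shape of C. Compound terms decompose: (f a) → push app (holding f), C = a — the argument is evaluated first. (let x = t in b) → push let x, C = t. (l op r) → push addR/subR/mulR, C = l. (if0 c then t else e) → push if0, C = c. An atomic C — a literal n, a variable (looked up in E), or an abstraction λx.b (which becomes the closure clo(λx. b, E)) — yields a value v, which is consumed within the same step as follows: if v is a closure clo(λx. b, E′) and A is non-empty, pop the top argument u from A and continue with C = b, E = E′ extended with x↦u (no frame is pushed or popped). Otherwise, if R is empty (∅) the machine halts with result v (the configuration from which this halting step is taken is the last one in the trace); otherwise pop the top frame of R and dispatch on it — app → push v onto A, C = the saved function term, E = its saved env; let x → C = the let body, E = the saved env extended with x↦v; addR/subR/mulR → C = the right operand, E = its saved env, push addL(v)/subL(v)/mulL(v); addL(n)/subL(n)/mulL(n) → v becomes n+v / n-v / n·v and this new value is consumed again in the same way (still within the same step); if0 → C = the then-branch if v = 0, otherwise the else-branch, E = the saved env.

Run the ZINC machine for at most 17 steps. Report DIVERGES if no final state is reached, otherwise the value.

t=0: <C=(let y = ((λp. ((λq. p) 5)) (0 + 5)) in -4), E=∅, A=∅, R=∅>
t=1: <C=((λp. ((λq. p) 5)) (0 + 5)), E=∅, A=∅, R=[let y]>
t=2: <C=(0 + 5), E=∅, A=∅, R=[app :: let y]>
t=3: <C=0, E=∅, A=∅, R=[addR :: app :: let y]>
t=4: <C=5, E=∅, A=∅, R=[addL(0) :: app :: let y]>
t=5: <C=(λp. ((λq. p) 5)), E=∅, A=[5], R=[let y]>
t=6: <C=((λq. p) 5), E={p↦5}, A=∅, R=[let y]>
t=7: <C=5, E={p↦5}, A=∅, R=[app :: let y]>
t=8: <C=(λq. p), E={p↦5}, A=[5], R=[let y]>
t=9: <C=p, E={q↦5, p↦5}, A=∅, R=[let y]>
t=10: <C=-4, E={y↦5}, A=∅, R=∅>
→ final value -4

Answer: -4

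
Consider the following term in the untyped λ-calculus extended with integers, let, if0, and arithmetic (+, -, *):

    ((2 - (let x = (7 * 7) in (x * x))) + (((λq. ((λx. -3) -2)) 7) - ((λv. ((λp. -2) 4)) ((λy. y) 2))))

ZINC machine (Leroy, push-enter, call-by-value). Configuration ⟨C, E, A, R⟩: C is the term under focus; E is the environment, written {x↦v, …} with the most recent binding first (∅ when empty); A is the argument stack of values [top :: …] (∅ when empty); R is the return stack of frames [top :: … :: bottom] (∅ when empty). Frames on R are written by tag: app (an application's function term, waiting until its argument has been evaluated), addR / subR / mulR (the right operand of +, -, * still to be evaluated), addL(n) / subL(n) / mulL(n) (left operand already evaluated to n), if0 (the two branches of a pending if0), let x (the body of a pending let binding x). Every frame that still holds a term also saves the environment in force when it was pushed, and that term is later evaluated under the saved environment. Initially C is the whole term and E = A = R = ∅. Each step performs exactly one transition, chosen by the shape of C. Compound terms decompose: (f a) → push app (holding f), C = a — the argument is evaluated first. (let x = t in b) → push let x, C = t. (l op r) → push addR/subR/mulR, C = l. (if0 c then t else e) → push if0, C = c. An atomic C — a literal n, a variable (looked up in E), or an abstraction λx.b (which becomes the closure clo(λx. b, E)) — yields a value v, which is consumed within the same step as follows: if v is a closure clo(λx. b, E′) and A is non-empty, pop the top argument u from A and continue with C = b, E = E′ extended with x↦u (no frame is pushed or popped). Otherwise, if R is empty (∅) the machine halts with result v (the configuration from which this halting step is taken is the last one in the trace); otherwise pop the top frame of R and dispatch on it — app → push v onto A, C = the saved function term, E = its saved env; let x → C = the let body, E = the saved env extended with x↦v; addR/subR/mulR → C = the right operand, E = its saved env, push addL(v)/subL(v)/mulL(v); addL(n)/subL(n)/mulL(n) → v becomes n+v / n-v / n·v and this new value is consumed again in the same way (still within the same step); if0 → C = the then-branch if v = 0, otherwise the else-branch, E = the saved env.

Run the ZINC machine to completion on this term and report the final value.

Answer: -2400

Derivation:
step 0: <C=((2 - (let x = (7 * 7) in (x * x))) + (((λq. ((λx. -3) -2)) 7) - ((λv. ((λp. -2) 4)) ((λy. y) 2)))), E=∅, A=∅, R=∅>
step 1: <C=(2 - (let x = (7 * 7) in (x * x))), E=∅, A=∅, R=[addR]>
step 2: <C=2, E=∅, A=∅, R=[subR :: addR]>
step 3: <C=(let x = (7 * 7) in (x * x)), E=∅, A=∅, R=[subL(2) :: addR]>
step 4: <C=(7 * 7), E=∅, A=∅, R=[let x :: subL(2) :: addR]>
step 5: <C=7, E=∅, A=∅, R=[mulR :: let x :: subL(2) :: addR]>
step 6: <C=7, E=∅, A=∅, R=[mulL(7) :: let x :: subL(2) :: addR]>
step 7: <C=(x * x), E={x↦49}, A=∅, R=[subL(2) :: addR]>
step 8: <C=x, E={x↦49}, A=∅, R=[mulR :: subL(2) :: addR]>
step 9: <C=x, E={x↦49}, A=∅, R=[mulL(49) :: subL(2) :: addR]>
step 10: <C=(((λq. ((λx. -3) -2)) 7) - ((λv. ((λp. -2) 4)) ((λy. y) 2))), E=∅, A=∅, R=[addL(-2399)]>
step 11: <C=((λq. ((λx. -3) -2)) 7), E=∅, A=∅, R=[subR :: addL(-2399)]>
step 12: <C=7, E=∅, A=∅, R=[app :: subR :: addL(-2399)]>
step 13: <C=(λq. ((λx. -3) -2)), E=∅, A=[7], R=[subR :: addL(-2399)]>
step 14: <C=((λx. -3) -2), E={q↦7}, A=∅, R=[subR :: addL(-2399)]>
step 15: <C=-2, E={q↦7}, A=∅, R=[app :: subR :: addL(-2399)]>
step 16: <C=(λx. -3), E={q↦7}, A=[-2], R=[subR :: addL(-2399)]>
step 17: <C=-3, E={x↦-2, q↦7}, A=∅, R=[subR :: addL(-2399)]>
step 18: <C=((λv. ((λp. -2) 4)) ((λy. y) 2)), E=∅, A=∅, R=[subL(-3) :: addL(-2399)]>
step 19: <C=((λy. y) 2), E=∅, A=∅, R=[app :: subL(-3) :: addL(-2399)]>
step 20: <C=2, E=∅, A=∅, R=[app :: app :: subL(-3) :: addL(-2399)]>
step 21: <C=(λy. y), E=∅, A=[2], R=[app :: subL(-3) :: addL(-2399)]>
step 22: <C=y, E={y↦2}, A=∅, R=[app :: subL(-3) :: addL(-2399)]>
step 23: <C=(λv. ((λp. -2) 4)), E=∅, A=[2], R=[subL(-3) :: addL(-2399)]>
step 24: <C=((λp. -2) 4), E={v↦2}, A=∅, R=[subL(-3) :: addL(-2399)]>
step 25: <C=4, E={v↦2}, A=∅, R=[app :: subL(-3) :: addL(-2399)]>
step 26: <C=(λp. -2), E={v↦2}, A=[4], R=[subL(-3) :: addL(-2399)]>
step 27: <C=-2, E={p↦4, v↦2}, A=∅, R=[subL(-3) :: addL(-2399)]>
→ final value -2400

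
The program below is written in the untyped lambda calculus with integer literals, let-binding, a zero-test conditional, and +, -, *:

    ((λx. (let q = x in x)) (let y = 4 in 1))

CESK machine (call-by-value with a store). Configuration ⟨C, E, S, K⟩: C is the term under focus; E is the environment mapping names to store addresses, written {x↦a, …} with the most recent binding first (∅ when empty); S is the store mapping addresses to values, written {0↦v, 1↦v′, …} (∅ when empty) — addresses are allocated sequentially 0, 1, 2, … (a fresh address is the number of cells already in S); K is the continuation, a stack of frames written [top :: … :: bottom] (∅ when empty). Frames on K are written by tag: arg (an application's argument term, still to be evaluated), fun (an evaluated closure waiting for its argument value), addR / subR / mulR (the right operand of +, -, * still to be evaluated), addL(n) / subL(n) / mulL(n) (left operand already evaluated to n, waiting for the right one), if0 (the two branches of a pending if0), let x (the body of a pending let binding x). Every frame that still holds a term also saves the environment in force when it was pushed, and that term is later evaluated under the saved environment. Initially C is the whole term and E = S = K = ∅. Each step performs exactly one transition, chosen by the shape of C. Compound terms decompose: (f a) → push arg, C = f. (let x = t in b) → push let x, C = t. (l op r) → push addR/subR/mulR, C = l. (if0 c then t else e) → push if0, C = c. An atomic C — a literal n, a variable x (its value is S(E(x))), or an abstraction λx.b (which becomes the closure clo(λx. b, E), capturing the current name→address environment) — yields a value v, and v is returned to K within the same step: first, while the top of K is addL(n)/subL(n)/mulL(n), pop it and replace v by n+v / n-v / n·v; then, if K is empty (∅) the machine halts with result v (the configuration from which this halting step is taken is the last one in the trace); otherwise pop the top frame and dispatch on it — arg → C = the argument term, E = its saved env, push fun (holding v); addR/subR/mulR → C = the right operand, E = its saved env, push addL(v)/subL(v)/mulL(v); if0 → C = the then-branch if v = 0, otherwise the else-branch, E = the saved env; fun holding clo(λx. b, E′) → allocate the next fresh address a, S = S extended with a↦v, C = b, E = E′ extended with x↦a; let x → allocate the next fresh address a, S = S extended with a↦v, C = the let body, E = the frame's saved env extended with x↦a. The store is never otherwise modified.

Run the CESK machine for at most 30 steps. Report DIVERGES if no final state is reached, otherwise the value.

t=0: ⟨C=((λx. (let q = x in x)) (let y = 4 in 1)); E=∅; S=∅; K=∅⟩
t=1: ⟨C=(λx. (let q = x in x)); E=∅; S=∅; K=[arg]⟩
t=2: ⟨C=(let y = 4 in 1); E=∅; S=∅; K=[fun]⟩
t=3: ⟨C=4; E=∅; S=∅; K=[let y :: fun]⟩
t=4: ⟨C=1; E={y↦0}; S={0↦4}; K=[fun]⟩
t=5: ⟨C=(let q = x in x); E={x↦1}; S={0↦4, 1↦1}; K=∅⟩
t=6: ⟨C=x; E={x↦1}; S={0↦4, 1↦1}; K=[let q]⟩
t=7: ⟨C=x; E={q↦2, x↦1}; S={0↦4, 1↦1, 2↦1}; K=∅⟩
→ final value 1

Answer: 1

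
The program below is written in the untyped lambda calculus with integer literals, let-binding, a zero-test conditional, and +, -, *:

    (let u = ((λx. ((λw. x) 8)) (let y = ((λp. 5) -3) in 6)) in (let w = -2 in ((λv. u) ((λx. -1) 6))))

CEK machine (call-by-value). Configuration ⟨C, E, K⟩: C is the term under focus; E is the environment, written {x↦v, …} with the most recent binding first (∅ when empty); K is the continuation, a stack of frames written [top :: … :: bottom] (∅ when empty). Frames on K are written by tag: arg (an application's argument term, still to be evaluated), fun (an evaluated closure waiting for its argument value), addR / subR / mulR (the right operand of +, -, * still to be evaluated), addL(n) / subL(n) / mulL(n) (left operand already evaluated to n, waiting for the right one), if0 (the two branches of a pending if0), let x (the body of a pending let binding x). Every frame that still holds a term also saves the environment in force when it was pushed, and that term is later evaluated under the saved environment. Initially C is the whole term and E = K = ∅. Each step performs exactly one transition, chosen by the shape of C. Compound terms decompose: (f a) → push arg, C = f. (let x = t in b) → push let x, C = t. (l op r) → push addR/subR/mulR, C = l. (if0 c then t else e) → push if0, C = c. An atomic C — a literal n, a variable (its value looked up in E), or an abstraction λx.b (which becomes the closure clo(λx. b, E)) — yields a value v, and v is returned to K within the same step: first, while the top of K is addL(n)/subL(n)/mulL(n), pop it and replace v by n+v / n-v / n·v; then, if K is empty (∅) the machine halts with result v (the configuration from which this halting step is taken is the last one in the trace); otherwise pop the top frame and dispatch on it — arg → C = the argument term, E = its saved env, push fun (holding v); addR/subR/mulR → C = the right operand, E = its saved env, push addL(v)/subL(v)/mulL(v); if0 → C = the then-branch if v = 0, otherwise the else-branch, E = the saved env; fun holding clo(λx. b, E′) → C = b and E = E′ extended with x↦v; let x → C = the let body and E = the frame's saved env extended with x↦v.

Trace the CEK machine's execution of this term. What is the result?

Answer: 6

Machine steps:
t=0: ⟨C=(let u = ((λx. ((λw. x) 8)) (let y = ((λp. 5) -3) in 6)) in (let w = -2 in ((λv. u) ((λx. -1) 6)))); E=∅; K=∅⟩
t=1: ⟨C=((λx. ((λw. x) 8)) (let y = ((λp. 5) -3) in 6)); E=∅; K=[let u]⟩
t=2: ⟨C=(λx. ((λw. x) 8)); E=∅; K=[arg :: let u]⟩
t=3: ⟨C=(let y = ((λp. 5) -3) in 6); E=∅; K=[fun :: let u]⟩
t=4: ⟨C=((λp. 5) -3); E=∅; K=[let y :: fun :: let u]⟩
t=5: ⟨C=(λp. 5); E=∅; K=[arg :: let y :: fun :: let u]⟩
t=6: ⟨C=-3; E=∅; K=[fun :: let y :: fun :: let u]⟩
t=7: ⟨C=5; E={p↦-3}; K=[let y :: fun :: let u]⟩
t=8: ⟨C=6; E={y↦5}; K=[fun :: let u]⟩
t=9: ⟨C=((λw. x) 8); E={x↦6}; K=[let u]⟩
t=10: ⟨C=(λw. x); E={x↦6}; K=[arg :: let u]⟩
t=11: ⟨C=8; E={x↦6}; K=[fun :: let u]⟩
t=12: ⟨C=x; E={w↦8, x↦6}; K=[let u]⟩
t=13: ⟨C=(let w = -2 in ((λv. u) ((λx. -1) 6))); E={u↦6}; K=∅⟩
t=14: ⟨C=-2; E={u↦6}; K=[let w]⟩
t=15: ⟨C=((λv. u) ((λx. -1) 6)); E={w↦-2, u↦6}; K=∅⟩
t=16: ⟨C=(λv. u); E={w↦-2, u↦6}; K=[arg]⟩
t=17: ⟨C=((λx. -1) 6); E={w↦-2, u↦6}; K=[fun]⟩
t=18: ⟨C=(λx. -1); E={w↦-2, u↦6}; K=[arg :: fun]⟩
t=19: ⟨C=6; E={w↦-2, u↦6}; K=[fun :: fun]⟩
t=20: ⟨C=-1; E={x↦6, w↦-2, u↦6}; K=[fun]⟩
t=21: ⟨C=u; E={v↦-1, w↦-2, u↦6}; K=∅⟩
→ final value 6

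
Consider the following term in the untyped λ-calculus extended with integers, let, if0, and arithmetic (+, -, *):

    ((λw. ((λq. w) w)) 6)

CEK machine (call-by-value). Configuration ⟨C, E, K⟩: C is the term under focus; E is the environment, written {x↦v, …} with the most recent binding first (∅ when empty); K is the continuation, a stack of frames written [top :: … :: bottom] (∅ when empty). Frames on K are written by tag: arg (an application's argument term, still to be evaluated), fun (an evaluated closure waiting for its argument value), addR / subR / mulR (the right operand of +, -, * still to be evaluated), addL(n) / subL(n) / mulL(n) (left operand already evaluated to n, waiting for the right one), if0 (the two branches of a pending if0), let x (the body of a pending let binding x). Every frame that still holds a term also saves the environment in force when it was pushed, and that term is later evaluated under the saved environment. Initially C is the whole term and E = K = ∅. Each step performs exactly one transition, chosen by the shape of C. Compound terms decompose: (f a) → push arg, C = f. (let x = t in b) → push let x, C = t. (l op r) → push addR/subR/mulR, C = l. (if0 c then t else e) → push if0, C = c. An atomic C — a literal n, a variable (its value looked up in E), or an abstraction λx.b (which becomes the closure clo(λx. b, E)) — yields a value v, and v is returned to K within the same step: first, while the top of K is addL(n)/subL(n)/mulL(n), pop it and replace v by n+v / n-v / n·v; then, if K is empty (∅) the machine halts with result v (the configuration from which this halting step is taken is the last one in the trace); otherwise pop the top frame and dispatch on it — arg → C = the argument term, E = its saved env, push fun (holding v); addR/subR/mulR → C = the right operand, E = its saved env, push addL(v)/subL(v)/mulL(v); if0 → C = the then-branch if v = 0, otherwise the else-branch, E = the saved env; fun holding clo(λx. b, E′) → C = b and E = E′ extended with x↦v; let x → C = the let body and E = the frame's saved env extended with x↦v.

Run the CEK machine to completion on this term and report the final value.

Answer: 6

Execution trace:
0. <C=((λw. ((λq. w) w)) 6), E=∅, K=∅>
1. <C=(λw. ((λq. w) w)), E=∅, K=[arg]>
2. <C=6, E=∅, K=[fun]>
3. <C=((λq. w) w), E={w↦6}, K=∅>
4. <C=(λq. w), E={w↦6}, K=[arg]>
5. <C=w, E={w↦6}, K=[fun]>
6. <C=w, E={q↦6, w↦6}, K=∅>
→ final value 6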